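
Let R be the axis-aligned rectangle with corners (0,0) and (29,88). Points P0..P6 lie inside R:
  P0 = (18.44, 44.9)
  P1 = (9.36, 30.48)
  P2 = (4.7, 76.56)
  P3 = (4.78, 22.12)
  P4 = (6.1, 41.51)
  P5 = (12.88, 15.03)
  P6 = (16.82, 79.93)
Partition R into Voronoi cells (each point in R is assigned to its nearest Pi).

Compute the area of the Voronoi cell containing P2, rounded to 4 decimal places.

Area of P2's cell: 336.4242

1. box [0,29]×[0,88]: [(0, 0) (29, 0) (29, 88) (0, 88)]
2. ⊥bis P2·P0 via (11.57,60.73): [(0, 55.7088) (29, 68.2944) (29, 88) (0, 88)]  |A|=753.9542
3. ⊥bis P2·P1 via (7.03,53.52): [(0, 55.7088) (29, 68.2944) (29, 88) (0, 88)]  |A|=753.9542
4. ⊥bis P2·P3 via (4.74,49.34): [(0, 55.7088) (29, 68.2944) (29, 88) (0, 88)]  |A|=753.9542
5. ⊥bis P2·P4 via (5.4,59.035): [(0, 58.8193) (7.8939, 59.1346) (29, 68.2944) (29, 88) (0, 88)]  |A|=741.6771
6. ⊥bis P2·P5 via (8.79,45.795): [(0, 58.8193) (7.8939, 59.1346) (29, 68.2944) (29, 88) (0, 88)]  |A|=741.6771
7. ⊥bis P2·P6 via (10.76,78.245): [(0, 58.8193) (7.8939, 59.1346) (15.1929, 62.3023) (8.0476, 88) (0, 88)]  |A|=336.4242
8. canonical 5-gon: [(0, 58.8193) (7.8939, 59.1346) (15.1929, 62.3023) (8.0476, 88) (0, 88)]
9. shoelace: 336.4242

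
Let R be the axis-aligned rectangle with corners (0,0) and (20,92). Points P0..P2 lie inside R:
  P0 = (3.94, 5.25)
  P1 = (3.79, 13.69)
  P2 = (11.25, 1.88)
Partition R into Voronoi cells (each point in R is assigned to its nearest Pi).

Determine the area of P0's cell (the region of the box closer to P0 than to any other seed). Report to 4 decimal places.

Area of P0's cell: 77.2729

1. box [0,20]×[0,92]: [(0, 0) (20, 0) (20, 92) (0, 92)]
2. ⊥bis P0·P1 via (3.865,9.47): [(0, 9.4013) (0, 0) (20, 0) (20, 9.7568)]  |A|=191.5807
3. ⊥bis P0·P2 via (7.595,3.565): [(10.3706, 9.5856) (0, 9.4013) (0, 0) (5.9515, 0)]  |A|=77.2729
4. canonical 4-gon: [(10.3706, 9.5856) (0, 9.4013) (0, 0) (5.9515, 0)]
5. shoelace: 77.2729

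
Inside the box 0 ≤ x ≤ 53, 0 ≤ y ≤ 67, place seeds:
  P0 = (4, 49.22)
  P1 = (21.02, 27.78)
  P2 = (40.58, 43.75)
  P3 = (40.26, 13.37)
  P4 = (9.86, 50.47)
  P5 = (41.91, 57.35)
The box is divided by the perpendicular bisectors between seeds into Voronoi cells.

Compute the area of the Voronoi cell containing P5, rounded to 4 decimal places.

1. box [0,53]×[0,67]: [(0, 0) (53, 0) (53, 67) (0, 67)]
2. ⊥bis P5·P0 via (22.955,53.285): [(34.3823, 0) (53, 0) (53, 67) (20.0137, 67)]  |A|=1728.7341
3. ⊥bis P5·P1 via (31.465,42.565): [(24.1449, 47.7363) (53, 27.3514) (53, 67) (20.0137, 67)]  |A|=889.7496
4. ⊥bis P5·P2 via (41.245,50.55): [(23.1623, 52.3184) (53, 49.4004) (53, 67) (20.0137, 67)]  |A|=504.7112
5. ⊥bis P5·P3 via (41.085,35.36): [(23.1623, 52.3184) (53, 49.4004) (53, 67) (20.0137, 67)]  |A|=504.7112
6. ⊥bis P5·P4 via (25.885,53.91): [(26.2924, 52.0123) (53, 49.4004) (53, 67) (23.075, 67)]  |A|=459.2748
7. canonical 4-gon: [(26.2924, 52.0123) (53, 49.4004) (53, 67) (23.075, 67)]
8. shoelace: 459.2748

Area of P5's cell: 459.2748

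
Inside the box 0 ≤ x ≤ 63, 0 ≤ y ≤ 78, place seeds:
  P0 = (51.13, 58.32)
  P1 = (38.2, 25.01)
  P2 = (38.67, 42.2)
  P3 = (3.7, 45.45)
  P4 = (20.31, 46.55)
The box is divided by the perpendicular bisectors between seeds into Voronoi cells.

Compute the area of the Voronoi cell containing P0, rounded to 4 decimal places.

Area of P0's cell: 969.0290

1. box [0,63]×[0,78]: [(0, 0) (63, 0) (63, 78) (0, 78)]
2. ⊥bis P0·P1 via (44.665,41.665): [(0, 59.0027) (63, 34.5479) (63, 78) (0, 78)]  |A|=1967.1573
3. ⊥bis P0·P2 via (44.9,50.26): [(63, 36.2696) (63, 78) (9.0117, 78)]  |A|=1126.4789
4. ⊥bis P0·P3 via (27.415,51.885): [(23.3324, 66.9308) (63, 36.2696) (63, 78) (20.3288, 78)]  |A|=1063.843
5. ⊥bis P0·P4 via (35.72,52.435): [(33.0538, 59.4166) (63, 36.2696) (63, 78) (25.9569, 78)]  |A|=969.029
6. canonical 4-gon: [(33.0538, 59.4166) (63, 36.2696) (63, 78) (25.9569, 78)]
7. shoelace: 969.029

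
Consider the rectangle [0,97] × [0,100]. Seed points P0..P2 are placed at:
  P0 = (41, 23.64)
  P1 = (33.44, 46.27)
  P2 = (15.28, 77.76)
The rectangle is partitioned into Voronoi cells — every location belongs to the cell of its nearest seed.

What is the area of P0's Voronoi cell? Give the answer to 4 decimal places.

Area of P0's cell: 3756.1608

1. box [0,97]×[0,100]: [(0, 0) (97, 0) (97, 100) (0, 100)]
2. ⊥bis P0·P1 via (37.22,34.955): [(0, 22.5209) (0, 0) (97, 0) (97, 54.9257)]  |A|=3756.1608
3. ⊥bis P0·P2 via (28.14,50.7): [(0, 22.5209) (0, 0) (97, 0) (97, 54.9257)]  |A|=3756.1608
4. canonical 4-gon: [(0, 22.5209) (0, 0) (97, 0) (97, 54.9257)]
5. shoelace: 3756.1608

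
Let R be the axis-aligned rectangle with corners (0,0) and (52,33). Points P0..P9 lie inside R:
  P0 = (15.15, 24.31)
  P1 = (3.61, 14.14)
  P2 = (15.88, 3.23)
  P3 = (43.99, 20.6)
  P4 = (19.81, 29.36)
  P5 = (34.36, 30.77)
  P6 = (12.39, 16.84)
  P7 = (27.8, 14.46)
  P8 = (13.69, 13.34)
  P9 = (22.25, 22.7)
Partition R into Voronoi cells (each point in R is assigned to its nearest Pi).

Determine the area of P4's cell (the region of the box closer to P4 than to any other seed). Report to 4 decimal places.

1. box [0,52]×[0,33]: [(0, 0) (52, 0) (52, 33) (0, 33)]
2. ⊥bis P4·P0 via (17.48,26.835): [(46.5608, 0) (52, 0) (52, 33) (10.799, 33)]  |A|=769.5618
3. ⊥bis P4·P1 via (11.71,21.75): [(46.5608, 0) (52, 0) (52, 33) (10.799, 33)]  |A|=769.5618
4. ⊥bis P4·P2 via (17.845,16.295): [(31.0552, 14.3082) (52, 11.158) (52, 33) (10.799, 33)]  |A|=613.7985
5. ⊥bis P4·P3 via (31.9,24.98): [(28.7908, 16.3977) (34.8055, 33) (10.799, 33)]  |A|=199.281
6. ⊥bis P4·P5 via (27.085,30.065): [(28.372, 16.7842) (26.8006, 33) (10.799, 33)]  |A|=129.7392
7. ⊥bis P4·P6 via (16.1,23.1): [(28.372, 16.7842) (26.8006, 33) (10.799, 33)]  |A|=129.7392
8. ⊥bis P4·P7 via (23.805,21.91): [(23.1802, 21.575) (27.6742, 23.9848) (26.8006, 33) (10.799, 33)]  |A|=112.7186
9. ⊥bis P4·P8 via (16.75,21.35): [(23.1802, 21.575) (27.6742, 23.9848) (26.8006, 33) (10.799, 33)]  |A|=112.7186
10. ⊥bis P4·P9 via (21.03,26.03): [(19.1133, 25.3278) (27.255, 28.3106) (26.8006, 33) (10.799, 33)]  |A|=81.1509
11. canonical 4-gon: [(19.1133, 25.3278) (27.255, 28.3106) (26.8006, 33) (10.799, 33)]
12. shoelace: 81.1509

Area of P4's cell: 81.1509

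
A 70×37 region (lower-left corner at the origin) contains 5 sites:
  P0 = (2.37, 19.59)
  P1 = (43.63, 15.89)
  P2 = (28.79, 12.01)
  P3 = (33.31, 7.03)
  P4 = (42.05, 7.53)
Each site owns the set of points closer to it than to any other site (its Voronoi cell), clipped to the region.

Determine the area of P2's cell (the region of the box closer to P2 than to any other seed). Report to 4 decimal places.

Area of P2's cell: 554.0659

1. box [0,70]×[0,37]: [(0, 0) (70, 0) (70, 37) (0, 37)]
2. ⊥bis P2·P0 via (15.58,15.8): [(11.0469, 0) (70, 0) (70, 37) (21.6624, 37)]  |A|=1984.8783
3. ⊥bis P2·P1 via (36.21,13.95): [(11.0469, 0) (39.8573, 0) (30.1835, 37) (21.6624, 37)]  |A|=690.6323
4. ⊥bis P2·P3 via (31.05,9.52): [(11.0469, 0) (20.5612, 0) (36.1565, 14.1548) (30.1835, 37) (21.6624, 37)]  |A|=554.0659
5. ⊥bis P2·P4 via (35.42,9.77): [(11.0469, 0) (20.5612, 0) (36.1565, 14.1548) (30.1835, 37) (21.6624, 37)]  |A|=554.0659
6. canonical 5-gon: [(11.0469, 0) (20.5612, 0) (36.1565, 14.1548) (30.1835, 37) (21.6624, 37)]
7. shoelace: 554.0659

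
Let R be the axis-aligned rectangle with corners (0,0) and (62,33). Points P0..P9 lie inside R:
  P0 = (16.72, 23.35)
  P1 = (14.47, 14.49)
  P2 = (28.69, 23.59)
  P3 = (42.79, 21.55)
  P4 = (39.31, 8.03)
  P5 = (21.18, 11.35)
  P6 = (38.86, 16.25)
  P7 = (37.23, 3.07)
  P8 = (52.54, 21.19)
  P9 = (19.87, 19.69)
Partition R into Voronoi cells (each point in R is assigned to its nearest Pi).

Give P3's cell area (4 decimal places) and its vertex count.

1. box [0,62]×[0,33]: [(0, 0) (62, 0) (62, 33) (0, 33)]
2. ⊥bis P3·P0 via (29.755,22.45): [(28.2049, 0) (62, 0) (62, 33) (30.4834, 33)]  |A|=1077.642
3. ⊥bis P3·P1 via (28.63,18.02): [(29.2715, 15.4469) (33.1223, 0) (62, 0) (62, 33) (30.4834, 33)]  |A|=1039.6633
4. ⊥bis P3·P2 via (35.74,22.57): [(32.7124, 1.6441) (33.1223, 0) (62, 0) (62, 33) (37.249, 33)]  |A|=895.0286
5. ⊥bis P3·P4 via (41.05,14.79): [(34.8454, 16.387) (62, 9.3975) (62, 33) (37.249, 33)]  |A|=526.0507
6. ⊥bis P3·P5 via (31.985,16.45): [(34.8454, 16.387) (62, 9.3975) (62, 33) (37.249, 33)]  |A|=526.0507
7. ⊥bis P3·P6 via (40.825,18.9): [(35.7531, 22.6608) (49.1951, 12.6935) (62, 9.3975) (62, 33) (37.249, 33)]  |A|=479.3609
8. ⊥bis P3·P7 via (40.01,12.31): [(35.7531, 22.6608) (49.1951, 12.6935) (62, 9.3975) (62, 33) (37.249, 33)]  |A|=479.3609
9. ⊥bis P3·P8 via (47.665,21.37): [(35.7531, 22.6608) (47.3939, 14.0291) (48.0944, 33) (37.249, 33)]  |A|=169.5078
10. ⊥bis P3·P9 via (31.33,20.62): [(35.7531, 22.6608) (47.3939, 14.0291) (48.0944, 33) (37.249, 33)]  |A|=169.5078
11. canonical 4-gon: [(35.7531, 22.6608) (47.3939, 14.0291) (48.0944, 33) (37.249, 33)]
12. shoelace: 169.5078

Area of P3's cell: 169.5078 (4 vertices)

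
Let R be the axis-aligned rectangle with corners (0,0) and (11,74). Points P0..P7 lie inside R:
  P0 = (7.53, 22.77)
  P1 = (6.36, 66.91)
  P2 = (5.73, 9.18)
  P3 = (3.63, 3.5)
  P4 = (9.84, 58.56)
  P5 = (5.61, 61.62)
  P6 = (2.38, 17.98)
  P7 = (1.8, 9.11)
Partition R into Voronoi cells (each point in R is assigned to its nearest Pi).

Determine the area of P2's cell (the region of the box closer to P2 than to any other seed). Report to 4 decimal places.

1. box [0,11]×[0,74]: [(0, 0) (11, 0) (11, 74) (0, 74)]
2. ⊥bis P2·P0 via (6.63,15.975): [(0, 16.8531) (0, 0) (11, 0) (11, 15.3962)]  |A|=177.3714
3. ⊥bis P2·P1 via (6.045,38.045): [(0, 16.8531) (0, 0) (11, 0) (11, 15.3962)]  |A|=177.3714
4. ⊥bis P2·P3 via (4.68,6.34): [(0, 16.8531) (0, 8.0703) (11, 4.0034) (11, 15.3962)]  |A|=110.9662
5. ⊥bis P2·P4 via (7.785,33.87): [(0, 16.8531) (0, 8.0703) (11, 4.0034) (11, 15.3962)]  |A|=110.9662
6. ⊥bis P2·P5 via (5.67,35.4): [(0, 16.8531) (0, 8.0703) (11, 4.0034) (11, 15.3962)]  |A|=110.9662
7. ⊥bis P2·P6 via (4.055,13.58): [(9.3871, 15.6098) (0, 12.0363) (0, 8.0703) (11, 4.0034) (11, 15.3962)]  |A|=88.3583
8. ⊥bis P2·P7 via (3.765,9.145): [(9.3871, 15.6098) (3.6885, 13.4405) (3.8092, 6.6619) (11, 4.0034) (11, 15.3962)]  |A|=68.2185
9. canonical 5-gon: [(9.3871, 15.6098) (3.6885, 13.4405) (3.8092, 6.6619) (11, 4.0034) (11, 15.3962)]
10. shoelace: 68.2185

Area of P2's cell: 68.2185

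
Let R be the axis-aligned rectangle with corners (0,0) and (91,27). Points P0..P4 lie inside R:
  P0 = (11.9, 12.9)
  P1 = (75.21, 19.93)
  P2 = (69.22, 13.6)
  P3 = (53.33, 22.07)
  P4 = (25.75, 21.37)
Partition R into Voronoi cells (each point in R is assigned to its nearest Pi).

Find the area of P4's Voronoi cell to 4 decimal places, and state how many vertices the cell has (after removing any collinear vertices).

Area of P4's cell: 504.9172 (4 vertices)

1. box [0,91]×[0,27]: [(0, 0) (91, 0) (91, 27) (0, 27)]
2. ⊥bis P4·P0 via (18.825,17.135): [(29.3039, 0) (91, 0) (91, 27) (12.792, 27)]  |A|=1888.7042
3. ⊥bis P4·P1 via (50.48,20.65): [(29.3039, 0) (49.8788, 0) (50.6649, 27) (12.792, 27)]  |A|=789.0437
4. ⊥bis P4·P2 via (47.485,17.485): [(29.3039, 0) (44.3597, 0) (49.1857, 27) (12.792, 27)]  |A|=694.5672
5. ⊥bis P4·P3 via (39.54,21.72): [(29.3039, 0) (40.0913, 0) (39.406, 27) (12.792, 27)]  |A|=504.9172
6. canonical 4-gon: [(29.3039, 0) (40.0913, 0) (39.406, 27) (12.792, 27)]
7. shoelace: 504.9172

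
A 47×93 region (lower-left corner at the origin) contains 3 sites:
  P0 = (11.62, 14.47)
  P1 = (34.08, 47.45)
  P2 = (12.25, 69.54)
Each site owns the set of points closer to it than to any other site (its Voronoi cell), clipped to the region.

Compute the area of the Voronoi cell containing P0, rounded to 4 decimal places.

Area of P0's cell: 1419.9908

1. box [0,47]×[0,93]: [(0, 0) (47, 0) (47, 93) (0, 93)]
2. ⊥bis P0·P1 via (22.85,30.96): [(0, 46.5213) (0, 0) (47, 0) (47, 14.5134)]  |A|=1434.3149
3. ⊥bis P0·P2 via (11.935,42.005): [(6.541, 42.0667) (0, 42.1415) (0, 0) (47, 0) (47, 14.5134)]  |A|=1419.9908
4. canonical 5-gon: [(6.541, 42.0667) (0, 42.1415) (0, 0) (47, 0) (47, 14.5134)]
5. shoelace: 1419.9908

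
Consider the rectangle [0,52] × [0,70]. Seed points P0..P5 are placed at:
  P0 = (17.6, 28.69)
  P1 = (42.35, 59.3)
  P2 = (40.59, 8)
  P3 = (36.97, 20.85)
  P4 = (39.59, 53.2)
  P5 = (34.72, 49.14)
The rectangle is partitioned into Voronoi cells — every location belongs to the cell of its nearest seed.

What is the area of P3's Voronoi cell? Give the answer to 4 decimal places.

1. box [0,52]×[0,70]: [(0, 0) (52, 0) (52, 70) (0, 70)]
2. ⊥bis P3·P0 via (27.285,24.77): [(17.2594, 0) (52, 0) (52, 70) (45.5918, 70)]  |A|=1440.2088
3. ⊥bis P3·P1 via (39.66,40.075): [(33.8109, 40.8934) (17.2594, 0) (52, 0) (52, 38.3484)]  |A|=1059.0921
4. ⊥bis P3·P2 via (38.78,14.425): [(33.8109, 40.8934) (21.0796, 9.4386) (52, 18.1492) (52, 38.3484)]  |A|=614.5501
5. ⊥bis P3·P4 via (38.28,37.025): [(32.4368, 37.4982) (21.0796, 9.4386) (52, 18.1492) (52, 35.9138)]  |A|=558.1102
6. ⊥bis P3·P5 via (35.845,34.995): [(49.7197, 36.0985) (31.2765, 34.6317) (21.0796, 9.4386) (52, 18.1492) (52, 35.9138)]  |A|=532.5266
7. canonical 5-gon: [(49.7197, 36.0985) (31.2765, 34.6317) (21.0796, 9.4386) (52, 18.1492) (52, 35.9138)]
8. shoelace: 532.5266

Area of P3's cell: 532.5266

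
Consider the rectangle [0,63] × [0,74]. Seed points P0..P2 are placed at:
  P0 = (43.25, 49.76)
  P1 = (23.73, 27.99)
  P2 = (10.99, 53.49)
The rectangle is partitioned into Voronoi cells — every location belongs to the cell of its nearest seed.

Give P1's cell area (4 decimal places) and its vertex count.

Area of P1's cell: 2075.6102 (5 vertices)

1. box [0,63]×[0,74]: [(0, 0) (63, 0) (63, 74) (0, 74)]
2. ⊥bis P1·P0 via (33.49,38.875): [(0, 68.9037) (0, 0) (63, 0) (63, 12.415)]  |A|=2561.5376
3. ⊥bis P1·P2 via (17.36,40.74): [(26.3826, 45.2478) (0, 32.0668) (0, 0) (63, 0) (63, 12.415)]  |A|=2075.6102
4. canonical 5-gon: [(26.3826, 45.2478) (0, 32.0668) (0, 0) (63, 0) (63, 12.415)]
5. shoelace: 2075.6102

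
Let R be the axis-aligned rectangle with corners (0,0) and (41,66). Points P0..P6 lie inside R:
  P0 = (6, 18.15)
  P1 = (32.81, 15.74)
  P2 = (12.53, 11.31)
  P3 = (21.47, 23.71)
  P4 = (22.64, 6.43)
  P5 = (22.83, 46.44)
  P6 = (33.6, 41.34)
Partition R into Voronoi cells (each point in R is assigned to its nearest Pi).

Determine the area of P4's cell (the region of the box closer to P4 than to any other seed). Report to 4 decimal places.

Area of P4's cell: 211.5493

1. box [0,41]×[0,66]: [(0, 0) (41, 0) (41, 66) (0, 66)]
2. ⊥bis P4·P0 via (14.32,12.29): [(5.6638, 0) (41, 0) (41, 50.1701)]  |A|=886.4104
3. ⊥bis P4·P1 via (27.725,11.085): [(19.6693, 19.8849) (5.6638, 0) (37.8726, 0)]  |A|=320.2339
4. ⊥bis P4·P2 via (17.585,8.87): [(21.7858, 17.5728) (13.3035, 0) (37.8726, 0)]  |A|=215.8744
5. ⊥bis P4·P3 via (22.055,15.07): [(23.959, 15.1989) (20.5278, 14.9666) (13.3035, 0) (37.8726, 0)]  |A|=211.5493
6. ⊥bis P4·P5 via (22.735,26.435): [(23.959, 15.1989) (20.5278, 14.9666) (13.3035, 0) (37.8726, 0)]  |A|=211.5493
7. ⊥bis P4·P6 via (28.12,23.885): [(23.959, 15.1989) (20.5278, 14.9666) (13.3035, 0) (37.8726, 0)]  |A|=211.5493
8. canonical 4-gon: [(23.959, 15.1989) (20.5278, 14.9666) (13.3035, 0) (37.8726, 0)]
9. shoelace: 211.5493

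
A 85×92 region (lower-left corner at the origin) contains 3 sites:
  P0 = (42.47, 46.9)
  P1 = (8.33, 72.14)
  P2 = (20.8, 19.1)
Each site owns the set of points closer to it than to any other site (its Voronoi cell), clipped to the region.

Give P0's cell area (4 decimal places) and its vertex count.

1. box [0,85]×[0,92]: [(0, 0) (85, 0) (85, 92) (0, 92)]
2. ⊥bis P0·P1 via (25.4,59.52): [(0, 25.1636) (0, 0) (85, 0) (85, 92) (49.4127, 92)]  |A|=6168.7145
3. ⊥bis P0·P2 via (31.635,33): [(15.2411, 45.779) (73.97, 0) (85, 0) (85, 92) (49.4127, 92)]  |A|=4283.8183
4. canonical 5-gon: [(15.2411, 45.779) (73.97, 0) (85, 0) (85, 92) (49.4127, 92)]
5. shoelace: 4283.8183

Area of P0's cell: 4283.8183 (5 vertices)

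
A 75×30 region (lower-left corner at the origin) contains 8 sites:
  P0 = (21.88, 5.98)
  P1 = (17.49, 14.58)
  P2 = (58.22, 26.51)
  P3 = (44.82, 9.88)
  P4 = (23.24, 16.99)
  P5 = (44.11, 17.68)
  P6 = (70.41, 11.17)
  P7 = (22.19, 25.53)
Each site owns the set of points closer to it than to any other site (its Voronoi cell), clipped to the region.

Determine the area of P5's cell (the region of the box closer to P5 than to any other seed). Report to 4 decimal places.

1. box [0,75]×[0,30]: [(0, 0) (75, 0) (75, 30) (0, 30)]
2. ⊥bis P5·P0 via (32.995,11.83): [(39.2213, 0) (75, 0) (75, 30) (23.4318, 30)]  |A|=1310.2026
3. ⊥bis P5·P1 via (30.8,16.13): [(30.8194, 15.9637) (39.2213, 0) (75, 0) (75, 30) (29.1848, 30)]  |A|=1269.8276
4. ⊥bis P5·P2 via (51.165,22.095): [(30.8194, 15.9637) (39.2213, 0) (64.992, 0) (46.2181, 30) (29.1848, 30)]  |A|=687.9786
5. ⊥bis P5·P3 via (44.465,13.78): [(30.8194, 15.9637) (32.54, 12.6945) (55.727, 14.8051) (46.2181, 30) (29.1848, 30)]  |A|=342.9848
6. ⊥bis P5·P4 via (33.675,17.335): [(33.8246, 12.8114) (55.727, 14.8051) (46.2181, 30) (33.2563, 30)]  |A|=287.2784
7. ⊥bis P5·P6 via (57.26,14.425): [(33.8246, 12.8114) (55.727, 14.8051) (46.2181, 30) (33.2563, 30)]  |A|=287.2784
8. ⊥bis P5·P7 via (33.15,21.605): [(33.5014, 22.5862) (33.8246, 12.8114) (55.727, 14.8051) (46.2181, 30) (36.1564, 30)]  |A|=276.5279
9. canonical 5-gon: [(33.5014, 22.5862) (33.8246, 12.8114) (55.727, 14.8051) (46.2181, 30) (36.1564, 30)]
10. shoelace: 276.5279

Area of P5's cell: 276.5279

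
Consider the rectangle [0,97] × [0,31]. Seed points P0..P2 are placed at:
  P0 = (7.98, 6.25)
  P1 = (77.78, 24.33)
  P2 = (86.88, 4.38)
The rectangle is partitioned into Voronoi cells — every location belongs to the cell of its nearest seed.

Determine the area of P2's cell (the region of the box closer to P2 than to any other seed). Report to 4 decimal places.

Area of P2's cell: 485.5506

1. box [0,97]×[0,31]: [(0, 0) (97, 0) (97, 31) (0, 31)]
2. ⊥bis P2·P0 via (47.43,5.315): [(47.304, 0) (97, 0) (97, 31) (48.0388, 31)]  |A|=1529.1868
3. ⊥bis P2·P1 via (82.33,14.355): [(50.8594, 0) (97, 0) (97, 21.0466)]  |A|=485.5506
4. canonical 3-gon: [(50.8594, 0) (97, 0) (97, 21.0466)]
5. shoelace: 485.5506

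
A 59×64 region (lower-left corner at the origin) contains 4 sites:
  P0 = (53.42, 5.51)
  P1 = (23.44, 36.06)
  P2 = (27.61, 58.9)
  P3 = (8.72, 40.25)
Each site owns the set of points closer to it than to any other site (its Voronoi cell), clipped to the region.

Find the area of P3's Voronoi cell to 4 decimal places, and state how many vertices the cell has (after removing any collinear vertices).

1. box [0,59]×[0,64]: [(0, 0) (59, 0) (59, 64) (0, 64)]
2. ⊥bis P3·P0 via (31.07,22.88): [(0, 0) (13.2881, 0) (59, 58.8176) (59, 64) (0, 64)]  |A|=2431.6685
3. ⊥bis P3·P1 via (16.08,38.155): [(0, 0) (5.2193, 0) (23.4367, 64) (0, 64)]  |A|=916.992
4. ⊥bis P3·P2 via (18.165,49.575): [(0, 0) (5.2193, 0) (19.0698, 48.6586) (3.9233, 64) (0, 64)]  |A|=767.3099
5. canonical 5-gon: [(0, 0) (5.2193, 0) (19.0698, 48.6586) (3.9233, 64) (0, 64)]
6. shoelace: 767.3099

Area of P3's cell: 767.3099 (5 vertices)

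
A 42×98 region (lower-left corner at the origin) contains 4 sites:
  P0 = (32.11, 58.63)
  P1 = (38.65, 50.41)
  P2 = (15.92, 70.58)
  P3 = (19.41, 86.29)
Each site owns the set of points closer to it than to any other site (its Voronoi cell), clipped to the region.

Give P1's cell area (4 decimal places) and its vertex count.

Area of P1's cell: 1809.3171 (4 vertices)

1. box [0,42]×[0,98]: [(0, 0) (42, 0) (42, 98) (0, 98)]
2. ⊥bis P1·P0 via (35.38,54.52): [(0, 26.3709) (0, 0) (42, 0) (42, 59.787)]  |A|=1809.3171
3. ⊥bis P1·P2 via (27.285,60.495): [(0, 26.3709) (0, 0) (42, 0) (42, 59.787)]  |A|=1809.3171
4. ⊥bis P1·P3 via (29.03,68.35): [(0, 26.3709) (0, 0) (42, 0) (42, 59.787)]  |A|=1809.3171
5. canonical 4-gon: [(0, 26.3709) (0, 0) (42, 0) (42, 59.787)]
6. shoelace: 1809.3171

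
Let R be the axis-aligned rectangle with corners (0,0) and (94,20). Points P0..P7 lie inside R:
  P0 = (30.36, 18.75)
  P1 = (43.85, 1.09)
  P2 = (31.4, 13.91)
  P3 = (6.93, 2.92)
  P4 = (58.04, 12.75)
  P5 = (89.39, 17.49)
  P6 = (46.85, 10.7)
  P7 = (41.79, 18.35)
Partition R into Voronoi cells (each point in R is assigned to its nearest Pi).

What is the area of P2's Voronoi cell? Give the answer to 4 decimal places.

1. box [0,94]×[0,20]: [(0, 0) (94, 0) (94, 20) (0, 20)]
2. ⊥bis P2·P0 via (30.88,16.33): [(0, 9.6946) (0, 0) (94, 0) (94, 20) (47.9596, 20)]  |A|=1632.8792
3. ⊥bis P2·P1 via (37.625,7.5): [(0, 9.6946) (0, 0) (29.9021, 0) (50.4965, 20) (47.9596, 20)]  |A|=556.8651
4. ⊥bis P2·P3 via (19.165,8.415): [(16.9541, 13.3377) (22.9444, 0) (29.9021, 0) (50.4965, 20) (47.9596, 20)]  |A|=321.6711
5. ⊥bis P2·P4 via (44.72,13.33): [(44.9826, 19.3603) (16.9541, 13.3377) (22.9444, 0) (29.9021, 0) (44.7682, 14.437)]  |A|=307.355
6. ⊥bis P2·P5 via (60.395,15.7): [(44.9826, 19.3603) (16.9541, 13.3377) (22.9444, 0) (29.9021, 0) (44.7682, 14.437)]  |A|=307.355
7. ⊥bis P2·P6 via (39.125,12.305): [(40.3856, 18.3725) (16.9541, 13.3377) (22.9444, 0) (29.9021, 0) (38.2535, 8.1104)]  |A|=269.462
8. ⊥bis P2·P7 via (36.595,16.13): [(38.8321, 10.8951) (36.0361, 17.4379) (16.9541, 13.3377) (22.9444, 0) (29.9021, 0) (38.2535, 8.1104)]  |A|=253.9262
9. canonical 6-gon: [(38.8321, 10.8951) (36.0361, 17.4379) (16.9541, 13.3377) (22.9444, 0) (29.9021, 0) (38.2535, 8.1104)]
10. shoelace: 253.9262

Area of P2's cell: 253.9262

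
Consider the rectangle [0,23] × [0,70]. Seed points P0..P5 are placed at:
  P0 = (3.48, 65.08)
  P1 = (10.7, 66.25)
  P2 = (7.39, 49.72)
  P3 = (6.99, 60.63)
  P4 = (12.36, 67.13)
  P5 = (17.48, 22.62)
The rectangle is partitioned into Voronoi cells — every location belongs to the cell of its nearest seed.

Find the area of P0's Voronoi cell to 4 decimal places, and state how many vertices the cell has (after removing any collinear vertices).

Area of P0's cell: 58.7168 (4 vertices)

1. box [0,23]×[0,70]: [(0, 0) (23, 0) (23, 70) (0, 70)]
2. ⊥bis P0·P1 via (7.09,65.665): [(0, 0) (17.731, 0) (6.3875, 70) (0, 70)]  |A|=844.1481
3. ⊥bis P0·P2 via (5.435,57.4): [(0, 56.0165) (8.3107, 58.132) (6.3875, 70) (0, 70)]  |A|=96.0099
4. ⊥bis P0·P3 via (5.235,62.855): [(0, 58.7258) (7.2835, 64.4708) (6.3875, 70) (0, 70)]  |A|=58.7168
5. ⊥bis P0·P4 via (7.92,66.105): [(0, 58.7258) (7.2835, 64.4708) (6.3875, 70) (0, 70)]  |A|=58.7168
6. ⊥bis P0·P5 via (10.48,43.85): [(0, 58.7258) (7.2835, 64.4708) (6.3875, 70) (0, 70)]  |A|=58.7168
7. canonical 4-gon: [(0, 58.7258) (7.2835, 64.4708) (6.3875, 70) (0, 70)]
8. shoelace: 58.7168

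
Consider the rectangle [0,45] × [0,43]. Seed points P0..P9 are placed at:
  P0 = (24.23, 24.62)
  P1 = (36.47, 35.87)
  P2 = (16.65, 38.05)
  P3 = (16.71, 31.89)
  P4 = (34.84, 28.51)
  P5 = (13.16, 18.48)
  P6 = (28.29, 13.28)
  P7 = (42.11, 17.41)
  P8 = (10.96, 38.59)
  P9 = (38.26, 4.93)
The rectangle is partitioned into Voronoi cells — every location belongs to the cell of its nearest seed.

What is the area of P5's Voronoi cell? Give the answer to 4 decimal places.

Area of P5's cell: 488.4050

1. box [0,45]×[0,43]: [(0, 0) (45, 0) (45, 43) (0, 43)]
2. ⊥bis P5·P0 via (18.695,21.55): [(0, 0) (30.6478, 0) (6.7977, 43) (0, 43)]  |A|=805.0775
3. ⊥bis P5·P1 via (24.815,27.175): [(0, 0) (30.6478, 0) (6.7977, 43) (0, 43)]  |A|=805.0775
4. ⊥bis P5·P2 via (14.905,28.265): [(0, 30.9231) (0, 0) (30.6478, 0) (14.9777, 28.252)]  |A|=664.509
5. ⊥bis P5·P3 via (14.935,25.185): [(0, 29.1387) (0, 0) (30.6478, 0) (16.979, 24.6439)]  |A|=625.0127
6. ⊥bis P5·P4 via (24,23.495): [(0, 29.1387) (0, 0) (30.6478, 0) (16.979, 24.6439)]  |A|=625.0127
7. ⊥bis P5·P6 via (20.725,15.88): [(0, 29.1387) (0, 0) (15.2672, 0) (21.1515, 17.121) (16.979, 24.6439)]  |A|=493.3474
8. ⊥bis P5·P7 via (27.635,17.945): [(0, 29.1387) (0, 0) (15.2672, 0) (21.1515, 17.121) (16.979, 24.6439)]  |A|=493.3474
9. ⊥bis P5·P8 via (12.06,28.535): [(5.1401, 27.778) (0, 27.2157) (0, 0) (15.2672, 0) (21.1515, 17.121) (16.979, 24.6439)]  |A|=488.405
10. ⊥bis P5·P9 via (25.71,11.705): [(5.1401, 27.778) (0, 27.2157) (0, 0) (15.2672, 0) (21.1515, 17.121) (16.979, 24.6439)]  |A|=488.405
11. canonical 6-gon: [(5.1401, 27.778) (0, 27.2157) (0, 0) (15.2672, 0) (21.1515, 17.121) (16.979, 24.6439)]
12. shoelace: 488.405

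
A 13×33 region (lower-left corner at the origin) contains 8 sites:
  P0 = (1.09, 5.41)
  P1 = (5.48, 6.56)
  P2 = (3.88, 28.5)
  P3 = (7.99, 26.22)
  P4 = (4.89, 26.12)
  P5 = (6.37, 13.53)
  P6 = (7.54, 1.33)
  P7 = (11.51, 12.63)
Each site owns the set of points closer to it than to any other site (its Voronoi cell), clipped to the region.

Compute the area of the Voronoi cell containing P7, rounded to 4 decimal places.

Area of P7's cell: 48.5548

1. box [0,13]×[0,33]: [(0, 0) (13, 0) (13, 33) (0, 33)]
2. ⊥bis P7·P0 via (6.3,9.02): [(0, 18.1122) (12.5499, 0) (13, 0) (13, 33) (0, 33)]  |A|=315.3462
3. ⊥bis P7·P1 via (8.495,9.595): [(0, 18.1122) (0.1739, 17.8613) (13, 5.1197) (13, 33) (0, 33)]  |A|=278.4941
4. ⊥bis P7·P2 via (7.695,20.565): [(0.7927, 17.2465) (13, 5.1197) (13, 23.1155)]  |A|=109.8402
5. ⊥bis P7·P3 via (9.75,19.425): [(0.9058, 17.1342) (13, 5.1197) (13, 20.2668)]  |A|=91.5963
6. ⊥bis P7·P4 via (8.2,19.375): [(6.6832, 18.6307) (1.8078, 16.2381) (13, 5.1197) (13, 20.2668)]  |A|=88.3329
7. ⊥bis P7·P5 via (8.94,13.08): [(10.0653, 19.5067) (8.3543, 9.7348) (13, 5.1197) (13, 20.2668)]  |A|=48.8732
8. ⊥bis P7·P6 via (9.525,6.98): [(10.0653, 19.5067) (8.3543, 9.7348) (12.0041, 6.109) (13, 5.7591) (13, 20.2668)]  |A|=48.5548
9. canonical 5-gon: [(10.0653, 19.5067) (8.3543, 9.7348) (12.0041, 6.109) (13, 5.7591) (13, 20.2668)]
10. shoelace: 48.5548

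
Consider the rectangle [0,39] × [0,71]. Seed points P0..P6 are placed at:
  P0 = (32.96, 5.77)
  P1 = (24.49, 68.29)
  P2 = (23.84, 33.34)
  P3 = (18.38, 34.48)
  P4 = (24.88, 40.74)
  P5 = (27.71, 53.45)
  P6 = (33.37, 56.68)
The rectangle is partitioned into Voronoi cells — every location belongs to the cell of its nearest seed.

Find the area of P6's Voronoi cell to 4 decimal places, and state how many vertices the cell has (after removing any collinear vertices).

1. box [0,39]×[0,71]: [(0, 0) (39, 0) (39, 71) (0, 71)]
2. ⊥bis P6·P0 via (33.165,31.225): [(0, 31.4921) (39, 31.178) (39, 71) (0, 71)]  |A|=1546.933
3. ⊥bis P6·P1 via (28.93,62.485): [(0, 40.3577) (0, 31.4921) (39, 31.178) (39, 70.1871)]  |A|=933.5563
4. ⊥bis P6·P2 via (28.605,45.01): [(13.9213, 51.0055) (39, 40.7656) (39, 70.1871)]  |A|=368.9261
5. ⊥bis P6·P3 via (25.875,45.58): [(15.7587, 52.4108) (23.8343, 46.9579) (39, 40.7656) (39, 70.1871)]  |A|=358.2425
6. ⊥bis P6·P4 via (29.125,48.71): [(18.3933, 54.4259) (39, 43.4504) (39, 70.1871)]  |A|=275.478
7. ⊥bis P6·P5 via (30.54,55.065): [(27.1031, 61.0876) (36.3682, 44.8521) (39, 43.4504) (39, 70.1871)]  |A|=173.9135
8. canonical 4-gon: [(27.1031, 61.0876) (36.3682, 44.8521) (39, 43.4504) (39, 70.1871)]
9. shoelace: 173.9135

Area of P6's cell: 173.9135 (4 vertices)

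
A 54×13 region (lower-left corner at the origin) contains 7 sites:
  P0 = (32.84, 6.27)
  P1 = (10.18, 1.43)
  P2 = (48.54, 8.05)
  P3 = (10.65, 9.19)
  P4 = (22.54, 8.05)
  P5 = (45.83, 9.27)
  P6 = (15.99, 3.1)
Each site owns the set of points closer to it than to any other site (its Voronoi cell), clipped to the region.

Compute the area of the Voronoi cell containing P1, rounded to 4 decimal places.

Area of P1's cell: 72.0717

1. box [0,54]×[0,13]: [(0, 0) (54, 0) (54, 13) (0, 13)]
2. ⊥bis P1·P0 via (21.51,3.85): [(0, 0) (22.3323, 0) (19.5556, 13) (0, 13)]  |A|=272.2717
3. ⊥bis P1·P2 via (29.36,4.74): [(0, 0) (22.3323, 0) (19.5556, 13) (0, 13)]  |A|=272.2717
4. ⊥bis P1·P3 via (10.415,5.31): [(0, 5.9408) (0, 0) (22.3323, 0) (21.3395, 4.6483)]  |A|=115.2909
5. ⊥bis P1·P4 via (16.36,4.74): [(16.2438, 4.957) (0, 5.9408) (0, 0) (18.8987, 0)]  |A|=95.0908
6. ⊥bis P1·P5 via (28.005,5.35): [(16.2438, 4.957) (0, 5.9408) (0, 0) (18.8987, 0)]  |A|=95.0908
7. ⊥bis P1·P6 via (13.085,2.265): [(12.2416, 5.1994) (0, 5.9408) (0, 0) (13.736, 0)]  |A|=72.0717
8. canonical 4-gon: [(12.2416, 5.1994) (0, 5.9408) (0, 0) (13.736, 0)]
9. shoelace: 72.0717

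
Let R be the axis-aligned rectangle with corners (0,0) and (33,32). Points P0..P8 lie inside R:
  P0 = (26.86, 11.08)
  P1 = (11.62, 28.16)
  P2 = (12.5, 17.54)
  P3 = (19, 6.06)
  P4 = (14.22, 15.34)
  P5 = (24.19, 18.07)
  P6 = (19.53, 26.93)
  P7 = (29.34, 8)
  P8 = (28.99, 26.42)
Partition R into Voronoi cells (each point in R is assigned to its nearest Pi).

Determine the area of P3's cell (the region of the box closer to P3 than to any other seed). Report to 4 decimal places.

1. box [0,33]×[0,32]: [(0, 0) (33, 0) (33, 32) (0, 32)]
2. ⊥bis P3·P0 via (22.93,8.57): [(0, 0) (28.4035, 0) (7.9658, 32) (0, 32)]  |A|=581.9082
3. ⊥bis P3·P1 via (15.31,17.11): [(0, 11.9974) (0, 0) (28.4035, 0) (17.095, 17.7061)]  |A|=354.005
4. ⊥bis P3·P2 via (15.75,11.8): [(0, 2.8823) (0, 0) (28.4035, 0) (19.5081, 13.9278)]  |A|=225.9135
5. ⊥bis P3·P4 via (16.61,10.7): [(0, 2.1444) (0, 0) (28.4035, 0) (20.3419, 12.6223)]  |A|=201.0687
6. ⊥bis P3·P5 via (21.595,12.065): [(20.3253, 12.6137) (0, 2.1444) (0, 0) (28.4035, 0) (20.3558, 12.6005)]  |A|=201.0685
7. ⊥bis P3·P6 via (19.265,16.495): [(20.3253, 12.6137) (0, 2.1444) (0, 0) (28.4035, 0) (20.3558, 12.6005)]  |A|=201.0685
8. ⊥bis P3·P7 via (24.17,7.03): [(20.3253, 12.6137) (0, 2.1444) (0, 0) (25.489, 0) (24.2767, 6.4615) (20.3558, 12.6005)]  |A|=191.6525
9. ⊥bis P3·P8 via (23.995,16.24): [(20.3253, 12.6137) (0, 2.1444) (0, 0) (25.489, 0) (24.2767, 6.4615) (20.3558, 12.6005)]  |A|=191.6525
10. canonical 6-gon: [(20.3253, 12.6137) (0, 2.1444) (0, 0) (25.489, 0) (24.2767, 6.4615) (20.3558, 12.6005)]
11. shoelace: 191.6525

Area of P3's cell: 191.6525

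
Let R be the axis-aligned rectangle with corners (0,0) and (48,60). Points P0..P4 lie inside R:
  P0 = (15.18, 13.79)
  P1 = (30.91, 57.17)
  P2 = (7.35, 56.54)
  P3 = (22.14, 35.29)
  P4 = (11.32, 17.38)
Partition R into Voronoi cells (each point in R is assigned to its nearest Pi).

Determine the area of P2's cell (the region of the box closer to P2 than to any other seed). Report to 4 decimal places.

1. box [0,48]×[0,60]: [(0, 0) (48, 0) (48, 60) (0, 60)]
2. ⊥bis P2·P0 via (11.265,35.165): [(0, 33.1017) (48, 41.8933) (48, 60) (0, 60)]  |A|=1080.1192
3. ⊥bis P2·P1 via (19.13,56.855): [(0, 33.1017) (19.6688, 36.7042) (19.0459, 60) (0, 60)]  |A|=486.3734
4. ⊥bis P2·P3 via (14.745,45.915): [(0, 35.6525) (19.3371, 49.1111) (19.0459, 60) (0, 60)]  |A|=339.0995
5. ⊥bis P2·P4 via (9.335,36.96): [(0, 36.0136) (0.6074, 36.0752) (19.3371, 49.1111) (19.0459, 60) (0, 60)]  |A|=338.9898
6. canonical 5-gon: [(0, 36.0136) (0.6074, 36.0752) (19.3371, 49.1111) (19.0459, 60) (0, 60)]
7. shoelace: 338.9898

Area of P2's cell: 338.9898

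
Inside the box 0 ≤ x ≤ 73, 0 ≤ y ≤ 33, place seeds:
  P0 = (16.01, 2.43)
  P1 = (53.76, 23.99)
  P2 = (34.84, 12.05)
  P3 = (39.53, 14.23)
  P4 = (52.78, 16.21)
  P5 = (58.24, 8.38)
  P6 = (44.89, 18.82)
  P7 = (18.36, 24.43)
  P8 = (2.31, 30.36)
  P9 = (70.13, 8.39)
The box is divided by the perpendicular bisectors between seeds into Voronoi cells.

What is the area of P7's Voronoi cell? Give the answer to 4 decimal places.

1. box [0,73]×[0,33]: [(0, 0) (73, 0) (73, 33) (0, 33)]
2. ⊥bis P7·P0 via (17.185,13.43): [(0, 15.2657) (73, 7.4679) (73, 33) (0, 33)]  |A|=1579.2231
3. ⊥bis P7·P1 via (36.06,24.21): [(0, 15.2657) (35.9012, 11.4308) (36.1693, 33) (0, 33)]  |A|=708.4129
4. ⊥bis P7·P2 via (26.6,18.24): [(0, 15.2657) (22.5557, 12.8563) (36.1437, 30.9444) (36.1693, 33) (0, 33)]  |A|=578.031
5. ⊥bis P7·P3 via (28.945,19.33): [(0, 15.2657) (22.5557, 12.8563) (31.6745, 24.9951) (35.5314, 33) (0, 33)]  |A|=570.9605
6. ⊥bis P7·P4 via (35.57,20.32): [(0, 15.2657) (22.5557, 12.8563) (31.6745, 24.9951) (35.5314, 33) (0, 33)]  |A|=570.9605
7. ⊥bis P7·P5 via (38.3,16.405): [(0, 15.2657) (22.5557, 12.8563) (31.6745, 24.9951) (35.5314, 33) (0, 33)]  |A|=570.9605
8. ⊥bis P7·P6 via (31.625,21.625): [(0, 15.2657) (22.5557, 12.8563) (31.6745, 24.9951) (32.8563, 27.4478) (34.0303, 33) (0, 33)]  |A|=566.7935
9. ⊥bis P7·P8 via (10.335,27.395): [(5.6313, 14.6641) (22.5557, 12.8563) (31.6745, 24.9951) (32.8563, 27.4478) (34.0303, 33) (12.4059, 33)]  |A|=403.1234
10. ⊥bis P7·P9 via (44.245,16.41): [(5.6313, 14.6641) (22.5557, 12.8563) (31.6745, 24.9951) (32.8563, 27.4478) (34.0303, 33) (12.4059, 33)]  |A|=403.1234
11. canonical 6-gon: [(5.6313, 14.6641) (22.5557, 12.8563) (31.6745, 24.9951) (32.8563, 27.4478) (34.0303, 33) (12.4059, 33)]
12. shoelace: 403.1234

Area of P7's cell: 403.1234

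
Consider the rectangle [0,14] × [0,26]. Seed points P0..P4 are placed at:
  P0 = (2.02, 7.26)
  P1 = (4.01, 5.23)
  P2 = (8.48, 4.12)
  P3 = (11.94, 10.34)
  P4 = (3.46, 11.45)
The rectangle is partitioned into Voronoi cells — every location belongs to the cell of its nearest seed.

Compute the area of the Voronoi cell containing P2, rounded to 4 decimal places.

Area of P2's cell: 56.6708

1. box [0,14]×[0,26]: [(0, 0) (14, 0) (14, 26) (0, 26)]
2. ⊥bis P2·P0 via (5.25,5.69): [(2.4843, 0) (14, 0) (14, 23.6916)]  |A|=136.413
3. ⊥bis P2·P1 via (6.245,4.675): [(7.7996, 10.9353) (5.0841, 0) (14, 0) (14, 23.6916)]  |A|=122.1981
4. ⊥bis P2·P3 via (10.21,7.23): [(7.2837, 8.8578) (5.0841, 0) (14, 0) (14, 5.1217)]  |A|=56.6873
5. ⊥bis P2·P4 via (5.97,7.785): [(7.4232, 8.7802) (7.2319, 8.6492) (5.0841, 0) (14, 0) (14, 5.1217)]  |A|=56.6708
6. canonical 5-gon: [(7.4232, 8.7802) (7.2319, 8.6492) (5.0841, 0) (14, 0) (14, 5.1217)]
7. shoelace: 56.6708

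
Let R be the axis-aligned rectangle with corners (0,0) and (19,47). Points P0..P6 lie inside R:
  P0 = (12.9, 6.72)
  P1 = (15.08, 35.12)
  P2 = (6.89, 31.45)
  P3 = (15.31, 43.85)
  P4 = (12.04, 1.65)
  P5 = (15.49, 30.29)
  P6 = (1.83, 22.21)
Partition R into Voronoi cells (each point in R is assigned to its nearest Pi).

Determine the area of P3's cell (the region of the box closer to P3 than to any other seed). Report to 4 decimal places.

1. box [0,19]×[0,47]: [(0, 0) (19, 0) (19, 47) (0, 47)]
2. ⊥bis P3·P0 via (14.105,25.285): [(0, 26.2005) (19, 24.9673) (19, 47) (0, 47)]  |A|=406.906
3. ⊥bis P3·P1 via (15.195,39.485): [(0, 39.8853) (19, 39.3848) (19, 47) (0, 47)]  |A|=139.9342
4. ⊥bis P3·P2 via (11.1,37.65): [(0, 45.1873) (8.1232, 39.6713) (19, 39.3848) (19, 47) (0, 47)]  |A|=118.3998
5. ⊥bis P3·P4 via (13.675,22.75): [(0, 45.1873) (8.1232, 39.6713) (19, 39.3848) (19, 47) (0, 47)]  |A|=118.3998
6. ⊥bis P3·P5 via (15.4,37.07): [(0, 45.1873) (8.1232, 39.6713) (19, 39.3848) (19, 47) (0, 47)]  |A|=118.3998
7. ⊥bis P3·P6 via (8.57,33.03): [(0, 45.1873) (8.1232, 39.6713) (19, 39.3848) (19, 47) (0, 47)]  |A|=118.3998
8. canonical 5-gon: [(0, 45.1873) (8.1232, 39.6713) (19, 39.3848) (19, 47) (0, 47)]
9. shoelace: 118.3998

Area of P3's cell: 118.3998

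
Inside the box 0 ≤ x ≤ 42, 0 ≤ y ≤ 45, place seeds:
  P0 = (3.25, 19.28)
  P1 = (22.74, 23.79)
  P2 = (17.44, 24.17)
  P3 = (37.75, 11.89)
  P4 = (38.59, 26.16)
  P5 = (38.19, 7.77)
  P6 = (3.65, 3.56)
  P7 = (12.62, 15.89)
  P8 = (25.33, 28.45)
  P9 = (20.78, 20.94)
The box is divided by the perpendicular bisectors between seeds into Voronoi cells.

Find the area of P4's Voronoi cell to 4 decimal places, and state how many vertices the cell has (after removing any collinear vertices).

1. box [0,42]×[0,45]: [(0, 0) (42, 0) (42, 45) (0, 45)]
2. ⊥bis P4·P0 via (20.92,22.72): [(25.3431, 0) (42, 0) (42, 45) (16.5825, 45)]  |A|=946.6727
3. ⊥bis P4·P1 via (30.665,24.975): [(34.3994, 0) (42, 0) (42, 45) (27.6707, 45)]  |A|=493.4215
4. ⊥bis P4·P2 via (28.015,25.165): [(34.3994, 0) (42, 0) (42, 45) (27.6707, 45)]  |A|=493.4215
5. ⊥bis P4·P3 via (38.17,19.025): [(31.4959, 19.4179) (42, 18.7995) (42, 45) (27.6707, 45)]  |A|=320.8923
6. ⊥bis P4·P5 via (38.39,16.965): [(31.4959, 19.4179) (42, 18.7995) (42, 45) (27.6707, 45)]  |A|=320.8923
7. ⊥bis P4·P6 via (21.12,14.86): [(31.4959, 19.4179) (42, 18.7995) (42, 45) (27.6707, 45)]  |A|=320.8923
8. ⊥bis P4·P7 via (25.605,21.025): [(31.4959, 19.4179) (42, 18.7995) (42, 45) (27.6707, 45)]  |A|=320.8923
9. ⊥bis P4·P8 via (31.96,27.305): [(31.0792, 22.2049) (31.4959, 19.4179) (42, 18.7995) (42, 45) (35.0159, 45)]  |A|=237.1749
10. ⊥bis P4·P9 via (29.685,23.55): [(31.0792, 22.2049) (31.4959, 19.4179) (42, 18.7995) (42, 45) (35.0159, 45)]  |A|=237.1749
11. canonical 5-gon: [(31.0792, 22.2049) (31.4959, 19.4179) (42, 18.7995) (42, 45) (35.0159, 45)]
12. shoelace: 237.1749

Area of P4's cell: 237.1749 (5 vertices)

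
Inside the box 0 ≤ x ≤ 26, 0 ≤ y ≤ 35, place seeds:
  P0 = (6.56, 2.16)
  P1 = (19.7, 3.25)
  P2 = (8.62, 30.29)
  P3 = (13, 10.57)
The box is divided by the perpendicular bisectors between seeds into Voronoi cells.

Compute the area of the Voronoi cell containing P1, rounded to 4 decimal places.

1. box [0,26]×[0,35]: [(0, 0) (26, 0) (26, 35) (0, 35)]
2. ⊥bis P1·P0 via (13.13,2.705): [(13.3544, 0) (26, 0) (26, 35) (10.451, 35)]  |A|=493.405
3. ⊥bis P1·P2 via (14.16,16.77): [(12.0355, 15.8995) (13.3544, 0) (26, 0) (26, 21.6216)]  |A|=251.4967
4. ⊥bis P1·P3 via (16.35,6.91): [(13.033, 3.874) (13.3544, 0) (26, 0) (26, 15.7427)]  |A|=126.5616
5. canonical 4-gon: [(13.033, 3.874) (13.3544, 0) (26, 0) (26, 15.7427)]
6. shoelace: 126.5616

Area of P1's cell: 126.5616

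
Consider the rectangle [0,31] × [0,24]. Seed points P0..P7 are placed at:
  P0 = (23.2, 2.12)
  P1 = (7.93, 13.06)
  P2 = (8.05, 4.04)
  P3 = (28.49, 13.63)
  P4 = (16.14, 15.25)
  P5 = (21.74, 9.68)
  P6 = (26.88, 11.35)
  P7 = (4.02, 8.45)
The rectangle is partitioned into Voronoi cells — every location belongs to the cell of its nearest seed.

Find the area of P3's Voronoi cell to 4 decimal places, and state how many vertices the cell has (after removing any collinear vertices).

1. box [0,31]×[0,24]: [(0, 0) (31, 0) (31, 24) (0, 24)]
2. ⊥bis P3·P0 via (25.845,7.875): [(0, 19.7534) (31, 5.5058) (31, 24) (0, 24)]  |A|=352.4835
3. ⊥bis P3·P1 via (18.21,13.345): [(18.2651, 11.3587) (31, 5.5058) (31, 24) (17.9146, 24)]  |A|=200.4694
4. ⊥bis P3·P2 via (18.27,8.835): [(18.2651, 11.3587) (31, 5.5058) (31, 24) (17.9146, 24)]  |A|=200.4694
5. ⊥bis P3·P4 via (22.315,14.44): [(21.7035, 9.7784) (31, 5.5058) (31, 24) (23.569, 24)]  |A|=138.8057
6. ⊥bis P3·P5 via (25.115,11.655): [(22.5293, 16.0736) (27.8722, 6.9433) (31, 5.5058) (31, 24) (23.569, 24)]  |A|=118.2186
7. ⊥bis P3·P6 via (27.685,12.49): [(22.5361, 16.1258) (31, 10.1491) (31, 24) (23.569, 24)]  |A|=87.8723
8. ⊥bis P3·P7 via (16.255,11.04): [(22.5361, 16.1258) (31, 10.1491) (31, 24) (23.569, 24)]  |A|=87.8723
9. canonical 4-gon: [(22.5361, 16.1258) (31, 10.1491) (31, 24) (23.569, 24)]
10. shoelace: 87.8723

Area of P3's cell: 87.8723 (4 vertices)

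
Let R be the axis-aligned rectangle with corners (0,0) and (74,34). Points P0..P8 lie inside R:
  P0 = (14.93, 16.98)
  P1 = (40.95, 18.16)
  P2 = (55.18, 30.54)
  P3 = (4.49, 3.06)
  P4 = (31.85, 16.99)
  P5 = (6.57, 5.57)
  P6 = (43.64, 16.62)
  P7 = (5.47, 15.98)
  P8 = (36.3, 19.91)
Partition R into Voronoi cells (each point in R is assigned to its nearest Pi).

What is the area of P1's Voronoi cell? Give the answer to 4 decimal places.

1. box [0,74]×[0,34]: [(0, 0) (74, 0) (74, 34) (0, 34)]
2. ⊥bis P1·P0 via (27.94,17.57): [(28.7368, 0) (74, 0) (74, 34) (27.1949, 34)]  |A|=1565.1611
3. ⊥bis P1·P2 via (48.065,24.35): [(28.7368, 0) (69.2493, 0) (39.6696, 34) (27.1949, 34)]  |A|=900.7824
4. ⊥bis P1·P3 via (22.72,10.61): [(28.7368, 0) (69.2493, 0) (39.6696, 34) (27.1949, 34)]  |A|=900.7824
5. ⊥bis P1·P4 via (36.4,17.575): [(38.6596, 0) (69.2493, 0) (39.6696, 34) (34.2882, 34)]  |A|=611.5077
6. ⊥bis P1·P5 via (23.76,11.865): [(38.6596, 0) (69.2493, 0) (39.6696, 34) (34.2882, 34)]  |A|=611.5077
7. ⊥bis P1·P6 via (42.295,17.39): [(37.5005, 9.0153) (46.9881, 25.5878) (39.6696, 34) (34.2882, 34)]  |A|=167.7755
8. ⊥bis P1·P7 via (23.21,17.07): [(37.5005, 9.0153) (46.9881, 25.5878) (39.6696, 34) (34.2882, 34)]  |A|=167.7755
9. ⊥bis P1·P8 via (38.625,19.035): [(36.8267, 14.2565) (37.5005, 9.0153) (46.9881, 25.5878) (42.8718, 30.3193)]  |A|=77.809
10. canonical 4-gon: [(36.8267, 14.2565) (37.5005, 9.0153) (46.9881, 25.5878) (42.8718, 30.3193)]
11. shoelace: 77.809

Area of P1's cell: 77.8090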